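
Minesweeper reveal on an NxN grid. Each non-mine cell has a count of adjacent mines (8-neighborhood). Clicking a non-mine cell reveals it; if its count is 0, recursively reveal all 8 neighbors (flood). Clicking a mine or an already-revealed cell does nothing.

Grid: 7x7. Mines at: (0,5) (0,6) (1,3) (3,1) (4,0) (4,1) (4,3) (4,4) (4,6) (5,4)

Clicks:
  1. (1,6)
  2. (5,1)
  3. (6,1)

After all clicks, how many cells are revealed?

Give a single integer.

Click 1 (1,6) count=2: revealed 1 new [(1,6)] -> total=1
Click 2 (5,1) count=2: revealed 1 new [(5,1)] -> total=2
Click 3 (6,1) count=0: revealed 7 new [(5,0) (5,2) (5,3) (6,0) (6,1) (6,2) (6,3)] -> total=9

Answer: 9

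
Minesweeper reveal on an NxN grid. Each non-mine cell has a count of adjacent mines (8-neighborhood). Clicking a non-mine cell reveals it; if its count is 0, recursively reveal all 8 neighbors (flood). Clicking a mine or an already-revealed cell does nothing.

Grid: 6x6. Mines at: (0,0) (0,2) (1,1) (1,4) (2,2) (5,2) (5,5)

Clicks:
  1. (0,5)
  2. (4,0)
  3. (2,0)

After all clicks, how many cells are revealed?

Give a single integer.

Answer: 9

Derivation:
Click 1 (0,5) count=1: revealed 1 new [(0,5)] -> total=1
Click 2 (4,0) count=0: revealed 8 new [(2,0) (2,1) (3,0) (3,1) (4,0) (4,1) (5,0) (5,1)] -> total=9
Click 3 (2,0) count=1: revealed 0 new [(none)] -> total=9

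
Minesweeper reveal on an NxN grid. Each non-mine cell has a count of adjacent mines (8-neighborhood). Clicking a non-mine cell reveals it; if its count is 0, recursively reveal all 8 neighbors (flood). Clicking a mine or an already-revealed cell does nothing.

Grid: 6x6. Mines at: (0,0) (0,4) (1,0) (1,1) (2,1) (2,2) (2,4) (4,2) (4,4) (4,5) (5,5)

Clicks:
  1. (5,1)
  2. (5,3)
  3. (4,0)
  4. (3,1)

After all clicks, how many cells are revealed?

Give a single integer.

Click 1 (5,1) count=1: revealed 1 new [(5,1)] -> total=1
Click 2 (5,3) count=2: revealed 1 new [(5,3)] -> total=2
Click 3 (4,0) count=0: revealed 5 new [(3,0) (3,1) (4,0) (4,1) (5,0)] -> total=7
Click 4 (3,1) count=3: revealed 0 new [(none)] -> total=7

Answer: 7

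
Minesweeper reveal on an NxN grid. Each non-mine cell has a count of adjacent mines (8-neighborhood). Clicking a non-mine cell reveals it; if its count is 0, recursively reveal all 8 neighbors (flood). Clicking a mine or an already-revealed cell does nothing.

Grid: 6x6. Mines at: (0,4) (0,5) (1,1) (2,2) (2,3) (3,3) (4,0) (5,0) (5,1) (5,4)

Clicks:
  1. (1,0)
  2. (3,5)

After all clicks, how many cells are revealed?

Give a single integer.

Click 1 (1,0) count=1: revealed 1 new [(1,0)] -> total=1
Click 2 (3,5) count=0: revealed 8 new [(1,4) (1,5) (2,4) (2,5) (3,4) (3,5) (4,4) (4,5)] -> total=9

Answer: 9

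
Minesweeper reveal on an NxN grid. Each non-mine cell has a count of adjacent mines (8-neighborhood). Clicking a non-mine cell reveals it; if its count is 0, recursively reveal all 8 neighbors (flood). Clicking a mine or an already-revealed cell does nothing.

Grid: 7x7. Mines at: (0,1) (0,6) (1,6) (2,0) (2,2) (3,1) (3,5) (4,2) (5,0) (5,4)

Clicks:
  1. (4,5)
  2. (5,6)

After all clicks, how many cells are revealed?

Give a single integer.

Click 1 (4,5) count=2: revealed 1 new [(4,5)] -> total=1
Click 2 (5,6) count=0: revealed 5 new [(4,6) (5,5) (5,6) (6,5) (6,6)] -> total=6

Answer: 6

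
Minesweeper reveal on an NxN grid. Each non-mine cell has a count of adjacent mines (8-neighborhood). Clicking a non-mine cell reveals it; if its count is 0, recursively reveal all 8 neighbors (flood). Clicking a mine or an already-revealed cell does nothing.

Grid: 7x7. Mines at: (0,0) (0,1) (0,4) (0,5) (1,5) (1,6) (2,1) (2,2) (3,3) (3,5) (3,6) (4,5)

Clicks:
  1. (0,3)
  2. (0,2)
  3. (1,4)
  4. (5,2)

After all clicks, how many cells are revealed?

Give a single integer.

Click 1 (0,3) count=1: revealed 1 new [(0,3)] -> total=1
Click 2 (0,2) count=1: revealed 1 new [(0,2)] -> total=2
Click 3 (1,4) count=3: revealed 1 new [(1,4)] -> total=3
Click 4 (5,2) count=0: revealed 22 new [(3,0) (3,1) (3,2) (4,0) (4,1) (4,2) (4,3) (4,4) (5,0) (5,1) (5,2) (5,3) (5,4) (5,5) (5,6) (6,0) (6,1) (6,2) (6,3) (6,4) (6,5) (6,6)] -> total=25

Answer: 25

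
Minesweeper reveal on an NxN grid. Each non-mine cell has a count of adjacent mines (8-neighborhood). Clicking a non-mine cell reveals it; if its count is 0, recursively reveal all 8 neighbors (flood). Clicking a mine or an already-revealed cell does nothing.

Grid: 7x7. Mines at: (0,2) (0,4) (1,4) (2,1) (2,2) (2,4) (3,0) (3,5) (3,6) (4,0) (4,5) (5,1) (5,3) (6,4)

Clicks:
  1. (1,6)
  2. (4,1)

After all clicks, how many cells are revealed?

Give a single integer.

Click 1 (1,6) count=0: revealed 6 new [(0,5) (0,6) (1,5) (1,6) (2,5) (2,6)] -> total=6
Click 2 (4,1) count=3: revealed 1 new [(4,1)] -> total=7

Answer: 7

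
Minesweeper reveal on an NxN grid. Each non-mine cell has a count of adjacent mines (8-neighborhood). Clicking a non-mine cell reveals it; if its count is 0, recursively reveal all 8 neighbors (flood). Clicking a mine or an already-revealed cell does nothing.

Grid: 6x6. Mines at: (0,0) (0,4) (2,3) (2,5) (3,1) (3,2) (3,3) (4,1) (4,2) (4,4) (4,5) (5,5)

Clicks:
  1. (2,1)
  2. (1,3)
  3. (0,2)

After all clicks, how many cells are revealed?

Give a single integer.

Answer: 7

Derivation:
Click 1 (2,1) count=2: revealed 1 new [(2,1)] -> total=1
Click 2 (1,3) count=2: revealed 1 new [(1,3)] -> total=2
Click 3 (0,2) count=0: revealed 5 new [(0,1) (0,2) (0,3) (1,1) (1,2)] -> total=7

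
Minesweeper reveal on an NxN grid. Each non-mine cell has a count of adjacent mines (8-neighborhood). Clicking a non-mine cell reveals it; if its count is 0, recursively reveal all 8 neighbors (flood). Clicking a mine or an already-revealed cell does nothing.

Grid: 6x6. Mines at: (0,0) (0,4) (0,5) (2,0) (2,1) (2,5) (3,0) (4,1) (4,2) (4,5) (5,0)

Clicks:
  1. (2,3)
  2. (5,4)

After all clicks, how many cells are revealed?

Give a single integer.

Click 1 (2,3) count=0: revealed 9 new [(1,2) (1,3) (1,4) (2,2) (2,3) (2,4) (3,2) (3,3) (3,4)] -> total=9
Click 2 (5,4) count=1: revealed 1 new [(5,4)] -> total=10

Answer: 10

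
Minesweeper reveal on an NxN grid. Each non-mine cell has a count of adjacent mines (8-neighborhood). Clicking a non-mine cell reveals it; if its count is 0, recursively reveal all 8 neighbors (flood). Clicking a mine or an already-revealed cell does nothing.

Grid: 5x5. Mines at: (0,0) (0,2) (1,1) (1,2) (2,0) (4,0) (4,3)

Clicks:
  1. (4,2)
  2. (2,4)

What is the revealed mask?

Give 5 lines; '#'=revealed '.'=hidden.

Click 1 (4,2) count=1: revealed 1 new [(4,2)] -> total=1
Click 2 (2,4) count=0: revealed 8 new [(0,3) (0,4) (1,3) (1,4) (2,3) (2,4) (3,3) (3,4)] -> total=9

Answer: ...##
...##
...##
...##
..#..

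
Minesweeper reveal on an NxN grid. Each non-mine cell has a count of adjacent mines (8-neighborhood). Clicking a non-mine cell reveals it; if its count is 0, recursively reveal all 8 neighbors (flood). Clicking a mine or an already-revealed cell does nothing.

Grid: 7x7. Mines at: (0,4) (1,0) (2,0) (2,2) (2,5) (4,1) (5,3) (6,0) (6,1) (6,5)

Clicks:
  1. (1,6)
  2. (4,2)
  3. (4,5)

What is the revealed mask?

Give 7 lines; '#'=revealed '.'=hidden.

Answer: .......
......#
.......
....###
..#.###
....###
.......

Derivation:
Click 1 (1,6) count=1: revealed 1 new [(1,6)] -> total=1
Click 2 (4,2) count=2: revealed 1 new [(4,2)] -> total=2
Click 3 (4,5) count=0: revealed 9 new [(3,4) (3,5) (3,6) (4,4) (4,5) (4,6) (5,4) (5,5) (5,6)] -> total=11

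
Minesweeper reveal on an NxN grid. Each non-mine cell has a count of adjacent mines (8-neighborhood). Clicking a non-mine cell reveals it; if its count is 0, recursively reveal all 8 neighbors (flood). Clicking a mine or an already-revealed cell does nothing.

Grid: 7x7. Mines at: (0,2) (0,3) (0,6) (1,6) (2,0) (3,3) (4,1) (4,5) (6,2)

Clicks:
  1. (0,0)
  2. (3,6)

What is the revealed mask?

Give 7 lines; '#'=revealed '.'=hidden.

Click 1 (0,0) count=0: revealed 4 new [(0,0) (0,1) (1,0) (1,1)] -> total=4
Click 2 (3,6) count=1: revealed 1 new [(3,6)] -> total=5

Answer: ##.....
##.....
.......
......#
.......
.......
.......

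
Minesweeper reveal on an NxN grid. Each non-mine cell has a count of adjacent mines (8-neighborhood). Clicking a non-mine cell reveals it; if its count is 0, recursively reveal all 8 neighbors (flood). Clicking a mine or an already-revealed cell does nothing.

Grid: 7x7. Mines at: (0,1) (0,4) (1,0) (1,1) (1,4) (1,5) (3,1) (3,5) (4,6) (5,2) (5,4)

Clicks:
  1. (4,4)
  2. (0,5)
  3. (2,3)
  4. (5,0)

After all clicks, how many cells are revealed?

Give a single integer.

Click 1 (4,4) count=2: revealed 1 new [(4,4)] -> total=1
Click 2 (0,5) count=3: revealed 1 new [(0,5)] -> total=2
Click 3 (2,3) count=1: revealed 1 new [(2,3)] -> total=3
Click 4 (5,0) count=0: revealed 6 new [(4,0) (4,1) (5,0) (5,1) (6,0) (6,1)] -> total=9

Answer: 9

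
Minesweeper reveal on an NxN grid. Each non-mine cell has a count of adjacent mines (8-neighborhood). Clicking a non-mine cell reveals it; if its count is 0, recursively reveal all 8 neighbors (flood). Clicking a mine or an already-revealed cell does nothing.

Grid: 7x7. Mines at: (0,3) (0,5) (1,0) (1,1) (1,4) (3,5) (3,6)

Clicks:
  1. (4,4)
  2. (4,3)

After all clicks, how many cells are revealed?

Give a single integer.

Click 1 (4,4) count=1: revealed 1 new [(4,4)] -> total=1
Click 2 (4,3) count=0: revealed 30 new [(2,0) (2,1) (2,2) (2,3) (2,4) (3,0) (3,1) (3,2) (3,3) (3,4) (4,0) (4,1) (4,2) (4,3) (4,5) (4,6) (5,0) (5,1) (5,2) (5,3) (5,4) (5,5) (5,6) (6,0) (6,1) (6,2) (6,3) (6,4) (6,5) (6,6)] -> total=31

Answer: 31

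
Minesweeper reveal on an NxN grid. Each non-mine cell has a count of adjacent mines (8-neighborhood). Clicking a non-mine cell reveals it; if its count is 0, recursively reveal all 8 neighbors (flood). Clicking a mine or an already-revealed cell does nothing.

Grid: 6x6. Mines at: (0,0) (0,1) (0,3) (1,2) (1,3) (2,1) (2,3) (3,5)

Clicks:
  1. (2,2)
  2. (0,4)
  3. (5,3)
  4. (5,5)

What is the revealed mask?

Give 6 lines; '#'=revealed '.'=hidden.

Answer: ....#.
......
..#...
#####.
######
######

Derivation:
Click 1 (2,2) count=4: revealed 1 new [(2,2)] -> total=1
Click 2 (0,4) count=2: revealed 1 new [(0,4)] -> total=2
Click 3 (5,3) count=0: revealed 17 new [(3,0) (3,1) (3,2) (3,3) (3,4) (4,0) (4,1) (4,2) (4,3) (4,4) (4,5) (5,0) (5,1) (5,2) (5,3) (5,4) (5,5)] -> total=19
Click 4 (5,5) count=0: revealed 0 new [(none)] -> total=19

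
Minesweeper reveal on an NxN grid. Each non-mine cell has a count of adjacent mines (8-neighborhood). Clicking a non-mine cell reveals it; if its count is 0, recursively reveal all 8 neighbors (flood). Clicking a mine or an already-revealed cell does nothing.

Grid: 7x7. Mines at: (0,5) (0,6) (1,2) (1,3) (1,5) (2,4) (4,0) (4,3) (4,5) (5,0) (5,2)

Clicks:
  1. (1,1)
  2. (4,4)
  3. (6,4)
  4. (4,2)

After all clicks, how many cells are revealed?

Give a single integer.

Answer: 11

Derivation:
Click 1 (1,1) count=1: revealed 1 new [(1,1)] -> total=1
Click 2 (4,4) count=2: revealed 1 new [(4,4)] -> total=2
Click 3 (6,4) count=0: revealed 8 new [(5,3) (5,4) (5,5) (5,6) (6,3) (6,4) (6,5) (6,6)] -> total=10
Click 4 (4,2) count=2: revealed 1 new [(4,2)] -> total=11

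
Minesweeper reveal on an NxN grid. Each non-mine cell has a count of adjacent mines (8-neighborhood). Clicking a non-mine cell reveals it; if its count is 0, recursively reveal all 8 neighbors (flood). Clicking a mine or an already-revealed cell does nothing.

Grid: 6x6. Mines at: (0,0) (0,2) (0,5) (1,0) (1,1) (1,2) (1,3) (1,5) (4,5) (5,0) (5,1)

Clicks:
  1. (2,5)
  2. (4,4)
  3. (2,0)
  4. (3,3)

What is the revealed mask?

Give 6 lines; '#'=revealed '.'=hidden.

Click 1 (2,5) count=1: revealed 1 new [(2,5)] -> total=1
Click 2 (4,4) count=1: revealed 1 new [(4,4)] -> total=2
Click 3 (2,0) count=2: revealed 1 new [(2,0)] -> total=3
Click 4 (3,3) count=0: revealed 16 new [(2,1) (2,2) (2,3) (2,4) (3,0) (3,1) (3,2) (3,3) (3,4) (4,0) (4,1) (4,2) (4,3) (5,2) (5,3) (5,4)] -> total=19

Answer: ......
......
######
#####.
#####.
..###.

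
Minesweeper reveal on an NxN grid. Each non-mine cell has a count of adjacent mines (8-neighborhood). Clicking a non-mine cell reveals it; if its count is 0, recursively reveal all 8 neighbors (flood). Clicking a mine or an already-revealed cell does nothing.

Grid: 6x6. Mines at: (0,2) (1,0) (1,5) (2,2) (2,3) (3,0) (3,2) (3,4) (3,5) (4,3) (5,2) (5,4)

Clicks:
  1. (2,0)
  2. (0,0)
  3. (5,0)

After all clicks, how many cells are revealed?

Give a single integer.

Answer: 6

Derivation:
Click 1 (2,0) count=2: revealed 1 new [(2,0)] -> total=1
Click 2 (0,0) count=1: revealed 1 new [(0,0)] -> total=2
Click 3 (5,0) count=0: revealed 4 new [(4,0) (4,1) (5,0) (5,1)] -> total=6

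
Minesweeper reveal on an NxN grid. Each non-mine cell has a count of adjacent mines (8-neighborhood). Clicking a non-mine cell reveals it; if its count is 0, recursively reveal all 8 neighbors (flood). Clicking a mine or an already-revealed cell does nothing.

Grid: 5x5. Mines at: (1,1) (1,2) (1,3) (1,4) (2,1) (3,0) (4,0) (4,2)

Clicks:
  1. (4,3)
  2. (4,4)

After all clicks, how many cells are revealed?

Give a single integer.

Click 1 (4,3) count=1: revealed 1 new [(4,3)] -> total=1
Click 2 (4,4) count=0: revealed 5 new [(2,3) (2,4) (3,3) (3,4) (4,4)] -> total=6

Answer: 6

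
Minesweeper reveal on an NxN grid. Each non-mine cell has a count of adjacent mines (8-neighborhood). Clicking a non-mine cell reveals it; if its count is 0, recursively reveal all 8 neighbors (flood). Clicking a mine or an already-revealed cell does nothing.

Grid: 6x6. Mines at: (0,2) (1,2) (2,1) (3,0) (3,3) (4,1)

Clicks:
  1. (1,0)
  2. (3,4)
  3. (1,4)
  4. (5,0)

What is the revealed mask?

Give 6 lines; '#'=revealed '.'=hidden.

Click 1 (1,0) count=1: revealed 1 new [(1,0)] -> total=1
Click 2 (3,4) count=1: revealed 1 new [(3,4)] -> total=2
Click 3 (1,4) count=0: revealed 18 new [(0,3) (0,4) (0,5) (1,3) (1,4) (1,5) (2,3) (2,4) (2,5) (3,5) (4,2) (4,3) (4,4) (4,5) (5,2) (5,3) (5,4) (5,5)] -> total=20
Click 4 (5,0) count=1: revealed 1 new [(5,0)] -> total=21

Answer: ...###
#..###
...###
....##
..####
#.####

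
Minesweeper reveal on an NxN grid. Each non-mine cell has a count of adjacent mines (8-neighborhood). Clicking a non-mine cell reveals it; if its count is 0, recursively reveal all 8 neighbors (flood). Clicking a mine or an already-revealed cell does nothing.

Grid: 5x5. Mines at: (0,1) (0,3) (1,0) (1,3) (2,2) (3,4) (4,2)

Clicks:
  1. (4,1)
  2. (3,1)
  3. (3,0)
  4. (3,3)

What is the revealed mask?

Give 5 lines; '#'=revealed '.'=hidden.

Answer: .....
.....
##...
##.#.
##...

Derivation:
Click 1 (4,1) count=1: revealed 1 new [(4,1)] -> total=1
Click 2 (3,1) count=2: revealed 1 new [(3,1)] -> total=2
Click 3 (3,0) count=0: revealed 4 new [(2,0) (2,1) (3,0) (4,0)] -> total=6
Click 4 (3,3) count=3: revealed 1 new [(3,3)] -> total=7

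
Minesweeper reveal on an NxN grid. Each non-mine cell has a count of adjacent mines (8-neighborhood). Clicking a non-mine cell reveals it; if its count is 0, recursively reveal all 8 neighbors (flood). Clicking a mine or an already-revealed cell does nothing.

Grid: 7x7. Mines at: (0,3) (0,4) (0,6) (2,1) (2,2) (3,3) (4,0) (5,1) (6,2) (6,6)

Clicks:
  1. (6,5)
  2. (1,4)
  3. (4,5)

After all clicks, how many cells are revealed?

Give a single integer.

Answer: 20

Derivation:
Click 1 (6,5) count=1: revealed 1 new [(6,5)] -> total=1
Click 2 (1,4) count=2: revealed 1 new [(1,4)] -> total=2
Click 3 (4,5) count=0: revealed 18 new [(1,5) (1,6) (2,4) (2,5) (2,6) (3,4) (3,5) (3,6) (4,3) (4,4) (4,5) (4,6) (5,3) (5,4) (5,5) (5,6) (6,3) (6,4)] -> total=20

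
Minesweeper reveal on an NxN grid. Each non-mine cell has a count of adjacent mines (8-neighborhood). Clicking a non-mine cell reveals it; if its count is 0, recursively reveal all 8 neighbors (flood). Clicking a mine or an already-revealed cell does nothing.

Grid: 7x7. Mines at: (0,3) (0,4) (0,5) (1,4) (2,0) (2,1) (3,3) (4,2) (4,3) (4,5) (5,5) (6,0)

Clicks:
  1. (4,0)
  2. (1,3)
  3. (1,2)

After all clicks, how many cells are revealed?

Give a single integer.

Click 1 (4,0) count=0: revealed 6 new [(3,0) (3,1) (4,0) (4,1) (5,0) (5,1)] -> total=6
Click 2 (1,3) count=3: revealed 1 new [(1,3)] -> total=7
Click 3 (1,2) count=2: revealed 1 new [(1,2)] -> total=8

Answer: 8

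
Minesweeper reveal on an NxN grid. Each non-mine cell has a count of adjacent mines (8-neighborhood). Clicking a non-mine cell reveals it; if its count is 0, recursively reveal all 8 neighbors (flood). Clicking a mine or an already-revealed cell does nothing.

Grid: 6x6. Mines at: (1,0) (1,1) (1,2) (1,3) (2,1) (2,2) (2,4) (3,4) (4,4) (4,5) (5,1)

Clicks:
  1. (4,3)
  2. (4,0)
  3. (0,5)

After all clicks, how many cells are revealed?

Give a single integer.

Click 1 (4,3) count=2: revealed 1 new [(4,3)] -> total=1
Click 2 (4,0) count=1: revealed 1 new [(4,0)] -> total=2
Click 3 (0,5) count=0: revealed 4 new [(0,4) (0,5) (1,4) (1,5)] -> total=6

Answer: 6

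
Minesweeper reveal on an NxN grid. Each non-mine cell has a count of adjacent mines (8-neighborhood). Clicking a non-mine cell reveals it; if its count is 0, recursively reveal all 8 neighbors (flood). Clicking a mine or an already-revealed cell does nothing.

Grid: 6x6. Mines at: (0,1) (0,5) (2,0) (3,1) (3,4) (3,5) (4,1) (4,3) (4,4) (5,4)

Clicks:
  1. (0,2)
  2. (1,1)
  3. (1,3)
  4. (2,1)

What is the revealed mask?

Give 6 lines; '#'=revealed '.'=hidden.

Click 1 (0,2) count=1: revealed 1 new [(0,2)] -> total=1
Click 2 (1,1) count=2: revealed 1 new [(1,1)] -> total=2
Click 3 (1,3) count=0: revealed 8 new [(0,3) (0,4) (1,2) (1,3) (1,4) (2,2) (2,3) (2,4)] -> total=10
Click 4 (2,1) count=2: revealed 1 new [(2,1)] -> total=11

Answer: ..###.
.####.
.####.
......
......
......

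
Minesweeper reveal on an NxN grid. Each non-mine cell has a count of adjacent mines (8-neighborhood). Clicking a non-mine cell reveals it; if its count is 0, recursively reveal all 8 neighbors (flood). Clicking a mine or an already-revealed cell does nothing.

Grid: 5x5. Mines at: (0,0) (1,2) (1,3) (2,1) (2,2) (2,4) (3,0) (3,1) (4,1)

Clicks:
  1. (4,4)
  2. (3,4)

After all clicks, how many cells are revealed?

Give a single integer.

Answer: 6

Derivation:
Click 1 (4,4) count=0: revealed 6 new [(3,2) (3,3) (3,4) (4,2) (4,3) (4,4)] -> total=6
Click 2 (3,4) count=1: revealed 0 new [(none)] -> total=6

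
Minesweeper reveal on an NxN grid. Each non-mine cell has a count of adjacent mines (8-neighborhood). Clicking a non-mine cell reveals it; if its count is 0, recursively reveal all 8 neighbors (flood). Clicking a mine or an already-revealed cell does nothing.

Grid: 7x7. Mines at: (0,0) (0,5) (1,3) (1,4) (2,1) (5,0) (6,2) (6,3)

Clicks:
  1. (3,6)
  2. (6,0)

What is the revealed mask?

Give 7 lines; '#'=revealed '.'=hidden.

Answer: .......
.....##
..#####
.######
.######
.######
#...###

Derivation:
Click 1 (3,6) count=0: revealed 28 new [(1,5) (1,6) (2,2) (2,3) (2,4) (2,5) (2,6) (3,1) (3,2) (3,3) (3,4) (3,5) (3,6) (4,1) (4,2) (4,3) (4,4) (4,5) (4,6) (5,1) (5,2) (5,3) (5,4) (5,5) (5,6) (6,4) (6,5) (6,6)] -> total=28
Click 2 (6,0) count=1: revealed 1 new [(6,0)] -> total=29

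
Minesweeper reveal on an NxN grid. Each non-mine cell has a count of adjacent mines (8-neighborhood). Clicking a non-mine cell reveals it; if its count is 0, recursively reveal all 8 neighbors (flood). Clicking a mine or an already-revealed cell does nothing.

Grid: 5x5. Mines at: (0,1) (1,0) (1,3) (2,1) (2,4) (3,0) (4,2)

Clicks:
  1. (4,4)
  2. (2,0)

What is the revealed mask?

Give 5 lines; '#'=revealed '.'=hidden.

Click 1 (4,4) count=0: revealed 4 new [(3,3) (3,4) (4,3) (4,4)] -> total=4
Click 2 (2,0) count=3: revealed 1 new [(2,0)] -> total=5

Answer: .....
.....
#....
...##
...##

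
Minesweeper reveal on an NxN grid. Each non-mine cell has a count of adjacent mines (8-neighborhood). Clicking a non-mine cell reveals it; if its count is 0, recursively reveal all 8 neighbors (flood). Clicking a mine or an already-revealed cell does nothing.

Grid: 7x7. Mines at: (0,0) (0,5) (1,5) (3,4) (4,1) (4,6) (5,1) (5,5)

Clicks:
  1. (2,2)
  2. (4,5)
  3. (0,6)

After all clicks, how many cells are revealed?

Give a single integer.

Click 1 (2,2) count=0: revealed 18 new [(0,1) (0,2) (0,3) (0,4) (1,0) (1,1) (1,2) (1,3) (1,4) (2,0) (2,1) (2,2) (2,3) (2,4) (3,0) (3,1) (3,2) (3,3)] -> total=18
Click 2 (4,5) count=3: revealed 1 new [(4,5)] -> total=19
Click 3 (0,6) count=2: revealed 1 new [(0,6)] -> total=20

Answer: 20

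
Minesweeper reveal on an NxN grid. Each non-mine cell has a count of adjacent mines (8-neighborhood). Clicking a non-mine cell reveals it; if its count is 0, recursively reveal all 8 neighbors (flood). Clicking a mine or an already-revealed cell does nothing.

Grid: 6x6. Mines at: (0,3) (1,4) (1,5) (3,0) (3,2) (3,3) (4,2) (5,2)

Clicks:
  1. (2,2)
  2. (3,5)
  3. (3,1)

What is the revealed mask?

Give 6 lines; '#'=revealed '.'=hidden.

Answer: ......
......
..#.##
.#..##
...###
...###

Derivation:
Click 1 (2,2) count=2: revealed 1 new [(2,2)] -> total=1
Click 2 (3,5) count=0: revealed 10 new [(2,4) (2,5) (3,4) (3,5) (4,3) (4,4) (4,5) (5,3) (5,4) (5,5)] -> total=11
Click 3 (3,1) count=3: revealed 1 new [(3,1)] -> total=12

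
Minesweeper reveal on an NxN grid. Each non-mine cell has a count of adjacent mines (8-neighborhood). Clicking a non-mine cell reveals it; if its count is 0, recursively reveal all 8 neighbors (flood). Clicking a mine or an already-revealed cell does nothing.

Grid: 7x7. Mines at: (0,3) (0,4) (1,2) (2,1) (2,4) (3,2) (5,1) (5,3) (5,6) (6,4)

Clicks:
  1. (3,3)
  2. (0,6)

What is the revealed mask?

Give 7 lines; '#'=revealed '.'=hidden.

Answer: .....##
.....##
.....##
...#.##
.....##
.......
.......

Derivation:
Click 1 (3,3) count=2: revealed 1 new [(3,3)] -> total=1
Click 2 (0,6) count=0: revealed 10 new [(0,5) (0,6) (1,5) (1,6) (2,5) (2,6) (3,5) (3,6) (4,5) (4,6)] -> total=11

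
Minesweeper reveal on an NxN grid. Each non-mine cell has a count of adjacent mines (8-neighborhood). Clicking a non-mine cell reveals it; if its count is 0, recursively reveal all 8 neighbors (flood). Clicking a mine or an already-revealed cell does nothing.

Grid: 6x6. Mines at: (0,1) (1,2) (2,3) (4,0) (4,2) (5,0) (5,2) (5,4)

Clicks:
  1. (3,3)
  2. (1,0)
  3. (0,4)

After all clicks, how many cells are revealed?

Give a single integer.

Click 1 (3,3) count=2: revealed 1 new [(3,3)] -> total=1
Click 2 (1,0) count=1: revealed 1 new [(1,0)] -> total=2
Click 3 (0,4) count=0: revealed 12 new [(0,3) (0,4) (0,5) (1,3) (1,4) (1,5) (2,4) (2,5) (3,4) (3,5) (4,4) (4,5)] -> total=14

Answer: 14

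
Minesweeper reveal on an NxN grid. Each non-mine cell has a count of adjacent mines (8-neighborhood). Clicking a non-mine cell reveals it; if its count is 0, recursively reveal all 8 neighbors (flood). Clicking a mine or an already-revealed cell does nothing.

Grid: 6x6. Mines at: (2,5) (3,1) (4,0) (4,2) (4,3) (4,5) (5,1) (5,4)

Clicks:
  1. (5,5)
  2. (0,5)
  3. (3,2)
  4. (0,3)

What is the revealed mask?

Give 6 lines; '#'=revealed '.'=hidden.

Answer: ######
######
#####.
..###.
......
.....#

Derivation:
Click 1 (5,5) count=2: revealed 1 new [(5,5)] -> total=1
Click 2 (0,5) count=0: revealed 20 new [(0,0) (0,1) (0,2) (0,3) (0,4) (0,5) (1,0) (1,1) (1,2) (1,3) (1,4) (1,5) (2,0) (2,1) (2,2) (2,3) (2,4) (3,2) (3,3) (3,4)] -> total=21
Click 3 (3,2) count=3: revealed 0 new [(none)] -> total=21
Click 4 (0,3) count=0: revealed 0 new [(none)] -> total=21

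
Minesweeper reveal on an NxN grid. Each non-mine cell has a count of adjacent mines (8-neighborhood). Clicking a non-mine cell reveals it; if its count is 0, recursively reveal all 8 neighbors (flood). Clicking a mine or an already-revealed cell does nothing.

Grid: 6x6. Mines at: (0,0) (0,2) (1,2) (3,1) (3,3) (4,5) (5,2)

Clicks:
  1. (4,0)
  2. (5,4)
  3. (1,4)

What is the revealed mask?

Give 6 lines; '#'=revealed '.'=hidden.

Answer: ...###
...###
...###
....##
#.....
....#.

Derivation:
Click 1 (4,0) count=1: revealed 1 new [(4,0)] -> total=1
Click 2 (5,4) count=1: revealed 1 new [(5,4)] -> total=2
Click 3 (1,4) count=0: revealed 11 new [(0,3) (0,4) (0,5) (1,3) (1,4) (1,5) (2,3) (2,4) (2,5) (3,4) (3,5)] -> total=13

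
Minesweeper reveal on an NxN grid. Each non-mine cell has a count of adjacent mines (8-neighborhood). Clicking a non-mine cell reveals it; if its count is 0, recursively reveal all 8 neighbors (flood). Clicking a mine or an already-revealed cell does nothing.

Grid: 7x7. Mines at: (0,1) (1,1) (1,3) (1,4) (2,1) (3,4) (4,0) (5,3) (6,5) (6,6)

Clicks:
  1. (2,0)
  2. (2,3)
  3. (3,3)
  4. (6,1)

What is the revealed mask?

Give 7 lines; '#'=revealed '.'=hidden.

Answer: .......
.......
#..#...
...#...
.......
###....
###....

Derivation:
Click 1 (2,0) count=2: revealed 1 new [(2,0)] -> total=1
Click 2 (2,3) count=3: revealed 1 new [(2,3)] -> total=2
Click 3 (3,3) count=1: revealed 1 new [(3,3)] -> total=3
Click 4 (6,1) count=0: revealed 6 new [(5,0) (5,1) (5,2) (6,0) (6,1) (6,2)] -> total=9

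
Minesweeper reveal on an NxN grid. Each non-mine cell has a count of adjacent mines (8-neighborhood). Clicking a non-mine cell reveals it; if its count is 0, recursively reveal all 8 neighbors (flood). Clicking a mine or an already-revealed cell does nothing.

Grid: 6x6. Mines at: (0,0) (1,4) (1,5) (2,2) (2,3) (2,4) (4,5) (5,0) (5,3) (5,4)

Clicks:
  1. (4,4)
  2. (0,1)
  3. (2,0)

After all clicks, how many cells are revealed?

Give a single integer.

Answer: 10

Derivation:
Click 1 (4,4) count=3: revealed 1 new [(4,4)] -> total=1
Click 2 (0,1) count=1: revealed 1 new [(0,1)] -> total=2
Click 3 (2,0) count=0: revealed 8 new [(1,0) (1,1) (2,0) (2,1) (3,0) (3,1) (4,0) (4,1)] -> total=10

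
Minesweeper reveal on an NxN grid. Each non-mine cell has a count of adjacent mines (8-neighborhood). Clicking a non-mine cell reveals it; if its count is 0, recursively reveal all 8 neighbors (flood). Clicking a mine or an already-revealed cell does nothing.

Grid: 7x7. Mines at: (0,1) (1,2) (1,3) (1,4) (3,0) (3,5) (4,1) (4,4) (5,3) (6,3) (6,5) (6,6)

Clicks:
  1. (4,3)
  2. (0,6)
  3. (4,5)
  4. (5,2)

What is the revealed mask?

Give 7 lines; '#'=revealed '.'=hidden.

Click 1 (4,3) count=2: revealed 1 new [(4,3)] -> total=1
Click 2 (0,6) count=0: revealed 6 new [(0,5) (0,6) (1,5) (1,6) (2,5) (2,6)] -> total=7
Click 3 (4,5) count=2: revealed 1 new [(4,5)] -> total=8
Click 4 (5,2) count=3: revealed 1 new [(5,2)] -> total=9

Answer: .....##
.....##
.....##
.......
...#.#.
..#....
.......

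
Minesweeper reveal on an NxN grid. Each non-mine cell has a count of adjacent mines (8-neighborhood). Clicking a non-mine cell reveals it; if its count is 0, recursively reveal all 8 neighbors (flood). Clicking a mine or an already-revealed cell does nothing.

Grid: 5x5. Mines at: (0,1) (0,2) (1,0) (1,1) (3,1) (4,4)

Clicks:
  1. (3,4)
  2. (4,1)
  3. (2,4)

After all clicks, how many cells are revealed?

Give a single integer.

Answer: 12

Derivation:
Click 1 (3,4) count=1: revealed 1 new [(3,4)] -> total=1
Click 2 (4,1) count=1: revealed 1 new [(4,1)] -> total=2
Click 3 (2,4) count=0: revealed 10 new [(0,3) (0,4) (1,2) (1,3) (1,4) (2,2) (2,3) (2,4) (3,2) (3,3)] -> total=12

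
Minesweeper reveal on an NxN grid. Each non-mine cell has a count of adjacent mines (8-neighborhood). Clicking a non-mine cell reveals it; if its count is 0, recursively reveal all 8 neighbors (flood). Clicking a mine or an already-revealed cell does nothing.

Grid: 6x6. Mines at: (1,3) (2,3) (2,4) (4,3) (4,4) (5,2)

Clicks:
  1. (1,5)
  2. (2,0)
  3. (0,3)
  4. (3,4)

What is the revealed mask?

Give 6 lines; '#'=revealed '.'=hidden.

Click 1 (1,5) count=1: revealed 1 new [(1,5)] -> total=1
Click 2 (2,0) count=0: revealed 17 new [(0,0) (0,1) (0,2) (1,0) (1,1) (1,2) (2,0) (2,1) (2,2) (3,0) (3,1) (3,2) (4,0) (4,1) (4,2) (5,0) (5,1)] -> total=18
Click 3 (0,3) count=1: revealed 1 new [(0,3)] -> total=19
Click 4 (3,4) count=4: revealed 1 new [(3,4)] -> total=20

Answer: ####..
###..#
###...
###.#.
###...
##....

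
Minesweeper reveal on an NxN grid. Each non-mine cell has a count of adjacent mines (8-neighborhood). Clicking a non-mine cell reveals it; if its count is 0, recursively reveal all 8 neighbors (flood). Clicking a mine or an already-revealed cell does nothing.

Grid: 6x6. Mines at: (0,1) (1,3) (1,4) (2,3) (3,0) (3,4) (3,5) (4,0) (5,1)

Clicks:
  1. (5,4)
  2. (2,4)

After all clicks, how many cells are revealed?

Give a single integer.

Answer: 9

Derivation:
Click 1 (5,4) count=0: revealed 8 new [(4,2) (4,3) (4,4) (4,5) (5,2) (5,3) (5,4) (5,5)] -> total=8
Click 2 (2,4) count=5: revealed 1 new [(2,4)] -> total=9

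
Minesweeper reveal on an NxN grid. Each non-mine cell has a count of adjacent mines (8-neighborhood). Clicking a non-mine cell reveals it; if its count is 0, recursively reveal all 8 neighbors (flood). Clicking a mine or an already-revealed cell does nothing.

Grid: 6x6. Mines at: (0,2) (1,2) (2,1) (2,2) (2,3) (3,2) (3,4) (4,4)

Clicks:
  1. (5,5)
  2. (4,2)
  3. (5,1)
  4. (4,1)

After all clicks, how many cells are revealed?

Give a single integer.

Answer: 11

Derivation:
Click 1 (5,5) count=1: revealed 1 new [(5,5)] -> total=1
Click 2 (4,2) count=1: revealed 1 new [(4,2)] -> total=2
Click 3 (5,1) count=0: revealed 9 new [(3,0) (3,1) (4,0) (4,1) (4,3) (5,0) (5,1) (5,2) (5,3)] -> total=11
Click 4 (4,1) count=1: revealed 0 new [(none)] -> total=11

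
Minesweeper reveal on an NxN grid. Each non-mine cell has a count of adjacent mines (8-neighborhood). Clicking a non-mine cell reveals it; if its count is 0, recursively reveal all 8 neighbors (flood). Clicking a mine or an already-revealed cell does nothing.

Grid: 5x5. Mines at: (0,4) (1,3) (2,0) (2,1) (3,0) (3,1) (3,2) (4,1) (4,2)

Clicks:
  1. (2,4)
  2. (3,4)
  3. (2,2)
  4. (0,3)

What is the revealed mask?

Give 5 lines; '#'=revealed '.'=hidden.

Answer: ...#.
.....
..###
...##
...##

Derivation:
Click 1 (2,4) count=1: revealed 1 new [(2,4)] -> total=1
Click 2 (3,4) count=0: revealed 5 new [(2,3) (3,3) (3,4) (4,3) (4,4)] -> total=6
Click 3 (2,2) count=4: revealed 1 new [(2,2)] -> total=7
Click 4 (0,3) count=2: revealed 1 new [(0,3)] -> total=8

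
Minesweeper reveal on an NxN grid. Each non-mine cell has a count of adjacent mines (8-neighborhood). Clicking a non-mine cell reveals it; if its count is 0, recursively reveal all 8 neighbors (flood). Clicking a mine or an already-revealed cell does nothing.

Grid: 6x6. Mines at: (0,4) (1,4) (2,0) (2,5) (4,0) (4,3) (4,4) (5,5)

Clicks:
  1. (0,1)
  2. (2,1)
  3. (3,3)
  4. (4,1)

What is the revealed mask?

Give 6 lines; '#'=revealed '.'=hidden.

Answer: ####..
####..
.###..
.###..
.#....
......

Derivation:
Click 1 (0,1) count=0: revealed 14 new [(0,0) (0,1) (0,2) (0,3) (1,0) (1,1) (1,2) (1,3) (2,1) (2,2) (2,3) (3,1) (3,2) (3,3)] -> total=14
Click 2 (2,1) count=1: revealed 0 new [(none)] -> total=14
Click 3 (3,3) count=2: revealed 0 new [(none)] -> total=14
Click 4 (4,1) count=1: revealed 1 new [(4,1)] -> total=15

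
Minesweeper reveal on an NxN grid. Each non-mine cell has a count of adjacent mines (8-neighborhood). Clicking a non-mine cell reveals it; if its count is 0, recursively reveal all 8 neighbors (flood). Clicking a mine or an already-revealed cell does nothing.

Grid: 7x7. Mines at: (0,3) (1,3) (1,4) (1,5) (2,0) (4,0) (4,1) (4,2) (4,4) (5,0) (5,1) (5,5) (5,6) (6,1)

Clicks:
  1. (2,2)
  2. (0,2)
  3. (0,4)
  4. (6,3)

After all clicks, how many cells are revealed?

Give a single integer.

Answer: 9

Derivation:
Click 1 (2,2) count=1: revealed 1 new [(2,2)] -> total=1
Click 2 (0,2) count=2: revealed 1 new [(0,2)] -> total=2
Click 3 (0,4) count=4: revealed 1 new [(0,4)] -> total=3
Click 4 (6,3) count=0: revealed 6 new [(5,2) (5,3) (5,4) (6,2) (6,3) (6,4)] -> total=9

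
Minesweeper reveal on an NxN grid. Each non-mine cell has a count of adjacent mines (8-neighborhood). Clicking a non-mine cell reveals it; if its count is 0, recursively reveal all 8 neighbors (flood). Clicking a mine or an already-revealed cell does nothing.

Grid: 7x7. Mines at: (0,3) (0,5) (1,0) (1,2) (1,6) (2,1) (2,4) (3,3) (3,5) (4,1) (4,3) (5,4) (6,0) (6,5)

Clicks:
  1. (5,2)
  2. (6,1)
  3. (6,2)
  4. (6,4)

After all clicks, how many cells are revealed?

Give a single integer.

Answer: 7

Derivation:
Click 1 (5,2) count=2: revealed 1 new [(5,2)] -> total=1
Click 2 (6,1) count=1: revealed 1 new [(6,1)] -> total=2
Click 3 (6,2) count=0: revealed 4 new [(5,1) (5,3) (6,2) (6,3)] -> total=6
Click 4 (6,4) count=2: revealed 1 new [(6,4)] -> total=7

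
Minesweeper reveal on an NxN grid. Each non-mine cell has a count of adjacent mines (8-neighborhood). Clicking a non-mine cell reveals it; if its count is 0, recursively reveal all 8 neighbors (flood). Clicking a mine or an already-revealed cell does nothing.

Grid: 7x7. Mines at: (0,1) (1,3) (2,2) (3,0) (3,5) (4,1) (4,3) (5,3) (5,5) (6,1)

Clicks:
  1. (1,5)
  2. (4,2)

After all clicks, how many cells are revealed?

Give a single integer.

Click 1 (1,5) count=0: revealed 9 new [(0,4) (0,5) (0,6) (1,4) (1,5) (1,6) (2,4) (2,5) (2,6)] -> total=9
Click 2 (4,2) count=3: revealed 1 new [(4,2)] -> total=10

Answer: 10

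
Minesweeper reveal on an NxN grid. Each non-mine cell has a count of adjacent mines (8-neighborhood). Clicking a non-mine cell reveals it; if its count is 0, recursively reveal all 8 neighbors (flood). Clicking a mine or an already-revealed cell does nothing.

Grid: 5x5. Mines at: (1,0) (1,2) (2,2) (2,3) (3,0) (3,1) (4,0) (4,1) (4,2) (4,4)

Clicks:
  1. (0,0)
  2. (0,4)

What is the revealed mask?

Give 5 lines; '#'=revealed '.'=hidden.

Click 1 (0,0) count=1: revealed 1 new [(0,0)] -> total=1
Click 2 (0,4) count=0: revealed 4 new [(0,3) (0,4) (1,3) (1,4)] -> total=5

Answer: #..##
...##
.....
.....
.....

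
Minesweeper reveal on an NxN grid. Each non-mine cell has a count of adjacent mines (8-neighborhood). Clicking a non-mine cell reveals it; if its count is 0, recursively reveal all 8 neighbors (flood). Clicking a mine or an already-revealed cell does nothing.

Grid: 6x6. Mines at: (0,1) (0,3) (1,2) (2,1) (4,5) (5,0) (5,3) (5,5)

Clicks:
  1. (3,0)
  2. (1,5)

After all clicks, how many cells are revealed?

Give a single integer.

Click 1 (3,0) count=1: revealed 1 new [(3,0)] -> total=1
Click 2 (1,5) count=0: revealed 16 new [(0,4) (0,5) (1,3) (1,4) (1,5) (2,2) (2,3) (2,4) (2,5) (3,2) (3,3) (3,4) (3,5) (4,2) (4,3) (4,4)] -> total=17

Answer: 17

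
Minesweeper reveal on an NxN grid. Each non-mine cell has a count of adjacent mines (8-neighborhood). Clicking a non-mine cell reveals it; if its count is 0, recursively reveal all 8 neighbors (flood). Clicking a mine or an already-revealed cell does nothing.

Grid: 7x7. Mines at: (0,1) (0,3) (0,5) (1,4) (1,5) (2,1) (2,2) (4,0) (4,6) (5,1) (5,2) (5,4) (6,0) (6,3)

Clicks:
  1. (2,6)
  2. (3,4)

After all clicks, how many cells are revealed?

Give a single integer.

Answer: 10

Derivation:
Click 1 (2,6) count=1: revealed 1 new [(2,6)] -> total=1
Click 2 (3,4) count=0: revealed 9 new [(2,3) (2,4) (2,5) (3,3) (3,4) (3,5) (4,3) (4,4) (4,5)] -> total=10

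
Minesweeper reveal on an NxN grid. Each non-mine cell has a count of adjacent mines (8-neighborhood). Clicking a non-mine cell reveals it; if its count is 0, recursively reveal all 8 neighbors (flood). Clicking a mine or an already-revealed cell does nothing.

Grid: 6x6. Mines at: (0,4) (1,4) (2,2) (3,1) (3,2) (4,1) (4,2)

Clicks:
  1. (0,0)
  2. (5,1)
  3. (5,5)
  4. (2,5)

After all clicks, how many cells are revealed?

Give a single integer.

Answer: 23

Derivation:
Click 1 (0,0) count=0: revealed 10 new [(0,0) (0,1) (0,2) (0,3) (1,0) (1,1) (1,2) (1,3) (2,0) (2,1)] -> total=10
Click 2 (5,1) count=2: revealed 1 new [(5,1)] -> total=11
Click 3 (5,5) count=0: revealed 12 new [(2,3) (2,4) (2,5) (3,3) (3,4) (3,5) (4,3) (4,4) (4,5) (5,3) (5,4) (5,5)] -> total=23
Click 4 (2,5) count=1: revealed 0 new [(none)] -> total=23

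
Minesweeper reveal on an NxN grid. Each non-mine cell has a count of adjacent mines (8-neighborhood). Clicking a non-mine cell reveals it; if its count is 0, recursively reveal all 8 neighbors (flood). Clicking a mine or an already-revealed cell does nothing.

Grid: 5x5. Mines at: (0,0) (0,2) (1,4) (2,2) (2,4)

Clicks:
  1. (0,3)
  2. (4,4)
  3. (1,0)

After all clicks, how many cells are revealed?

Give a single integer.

Answer: 15

Derivation:
Click 1 (0,3) count=2: revealed 1 new [(0,3)] -> total=1
Click 2 (4,4) count=0: revealed 14 new [(1,0) (1,1) (2,0) (2,1) (3,0) (3,1) (3,2) (3,3) (3,4) (4,0) (4,1) (4,2) (4,3) (4,4)] -> total=15
Click 3 (1,0) count=1: revealed 0 new [(none)] -> total=15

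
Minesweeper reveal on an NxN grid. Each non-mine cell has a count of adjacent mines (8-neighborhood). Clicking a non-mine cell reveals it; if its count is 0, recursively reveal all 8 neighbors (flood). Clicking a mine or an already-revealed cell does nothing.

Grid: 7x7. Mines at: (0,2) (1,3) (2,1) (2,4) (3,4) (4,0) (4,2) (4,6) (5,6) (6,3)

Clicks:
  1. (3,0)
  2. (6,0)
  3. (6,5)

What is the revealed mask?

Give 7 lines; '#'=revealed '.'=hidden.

Click 1 (3,0) count=2: revealed 1 new [(3,0)] -> total=1
Click 2 (6,0) count=0: revealed 6 new [(5,0) (5,1) (5,2) (6,0) (6,1) (6,2)] -> total=7
Click 3 (6,5) count=1: revealed 1 new [(6,5)] -> total=8

Answer: .......
.......
.......
#......
.......
###....
###..#.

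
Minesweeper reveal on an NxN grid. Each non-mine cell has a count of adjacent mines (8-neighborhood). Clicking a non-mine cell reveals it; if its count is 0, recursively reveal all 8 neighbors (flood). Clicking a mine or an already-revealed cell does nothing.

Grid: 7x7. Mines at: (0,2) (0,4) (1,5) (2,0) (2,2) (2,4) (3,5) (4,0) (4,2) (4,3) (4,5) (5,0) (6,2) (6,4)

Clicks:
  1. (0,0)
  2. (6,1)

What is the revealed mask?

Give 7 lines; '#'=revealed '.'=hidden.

Answer: ##.....
##.....
.......
.......
.......
.......
.#.....

Derivation:
Click 1 (0,0) count=0: revealed 4 new [(0,0) (0,1) (1,0) (1,1)] -> total=4
Click 2 (6,1) count=2: revealed 1 new [(6,1)] -> total=5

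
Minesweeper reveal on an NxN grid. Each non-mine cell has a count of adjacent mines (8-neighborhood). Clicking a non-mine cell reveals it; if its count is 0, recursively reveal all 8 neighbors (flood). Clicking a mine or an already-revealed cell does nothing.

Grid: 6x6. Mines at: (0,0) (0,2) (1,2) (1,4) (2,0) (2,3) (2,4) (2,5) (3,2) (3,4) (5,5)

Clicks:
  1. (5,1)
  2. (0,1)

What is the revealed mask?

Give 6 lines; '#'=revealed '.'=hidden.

Click 1 (5,1) count=0: revealed 12 new [(3,0) (3,1) (4,0) (4,1) (4,2) (4,3) (4,4) (5,0) (5,1) (5,2) (5,3) (5,4)] -> total=12
Click 2 (0,1) count=3: revealed 1 new [(0,1)] -> total=13

Answer: .#....
......
......
##....
#####.
#####.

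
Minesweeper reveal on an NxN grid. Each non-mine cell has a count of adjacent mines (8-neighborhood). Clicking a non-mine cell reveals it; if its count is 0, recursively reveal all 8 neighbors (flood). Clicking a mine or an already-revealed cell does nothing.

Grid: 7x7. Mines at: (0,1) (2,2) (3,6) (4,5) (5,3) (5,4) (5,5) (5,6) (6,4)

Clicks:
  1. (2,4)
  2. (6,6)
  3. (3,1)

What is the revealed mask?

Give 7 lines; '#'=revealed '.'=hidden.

Click 1 (2,4) count=0: revealed 17 new [(0,2) (0,3) (0,4) (0,5) (0,6) (1,2) (1,3) (1,4) (1,5) (1,6) (2,3) (2,4) (2,5) (2,6) (3,3) (3,4) (3,5)] -> total=17
Click 2 (6,6) count=2: revealed 1 new [(6,6)] -> total=18
Click 3 (3,1) count=1: revealed 1 new [(3,1)] -> total=19

Answer: ..#####
..#####
...####
.#.###.
.......
.......
......#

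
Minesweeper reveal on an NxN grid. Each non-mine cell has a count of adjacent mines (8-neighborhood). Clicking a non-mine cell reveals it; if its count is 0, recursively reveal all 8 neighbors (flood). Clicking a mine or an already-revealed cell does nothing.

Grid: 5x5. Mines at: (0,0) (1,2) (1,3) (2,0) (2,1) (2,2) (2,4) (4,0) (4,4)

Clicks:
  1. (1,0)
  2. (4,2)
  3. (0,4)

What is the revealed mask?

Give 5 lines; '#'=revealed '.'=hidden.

Click 1 (1,0) count=3: revealed 1 new [(1,0)] -> total=1
Click 2 (4,2) count=0: revealed 6 new [(3,1) (3,2) (3,3) (4,1) (4,2) (4,3)] -> total=7
Click 3 (0,4) count=1: revealed 1 new [(0,4)] -> total=8

Answer: ....#
#....
.....
.###.
.###.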